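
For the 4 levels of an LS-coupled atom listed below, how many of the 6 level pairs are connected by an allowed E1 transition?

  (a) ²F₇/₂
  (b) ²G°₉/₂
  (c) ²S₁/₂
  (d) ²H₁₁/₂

(a)–(b): allowed.
(a)–(c): forbidden (parity, ΔL, ΔJ).
(a)–(d): forbidden (parity, ΔL, ΔJ).
(b)–(c): forbidden (ΔL, ΔJ).
(b)–(d): allowed.
(c)–(d): forbidden (parity, ΔL, ΔJ).
Allowed pairs: 2 of 6.

2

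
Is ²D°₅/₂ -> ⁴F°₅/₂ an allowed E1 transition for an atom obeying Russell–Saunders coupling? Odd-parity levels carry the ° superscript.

Reading off the term symbols: S 1/2→3/2, L 2→3, J 5/2→5/2, parity odd→odd.
ΔL = 0, ±1 (not L=0↔0): L: 2 → 3, ΔL = +1 — passes.
Parity must change: odd → odd — fails.
ΔS = 0: S: 1/2 → 3/2 — fails.
ΔJ = 0, ±1 (not J=0↔0): J: 5/2 → 5/2, ΔJ = +0 — passes.
Rule(s) violated: parity, ΔS.

forbidden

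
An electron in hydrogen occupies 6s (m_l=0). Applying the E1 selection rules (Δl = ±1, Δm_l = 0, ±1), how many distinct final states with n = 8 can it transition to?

E1 requires Δl = ±1, so l_f ∈ {-1, 1}; with 0 ≤ l_f ≤ n_f−1 = 7, the allowed l_f values are {1}.
For l_f = 1: m_f ∈ {m_i−1, m_i, m_i+1} ∩ [−1, 1] = {-1, 0, 1} → 3 states.
Total: 3.

3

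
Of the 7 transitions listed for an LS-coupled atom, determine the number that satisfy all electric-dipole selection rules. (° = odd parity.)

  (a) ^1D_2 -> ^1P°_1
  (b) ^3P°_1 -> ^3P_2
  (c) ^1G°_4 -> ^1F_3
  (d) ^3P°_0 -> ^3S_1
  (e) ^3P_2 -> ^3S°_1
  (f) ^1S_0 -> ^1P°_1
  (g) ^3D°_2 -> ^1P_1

(a) allowed
(b) allowed
(c) allowed
(d) allowed
(e) allowed
(f) allowed
(g) forbidden (ΔS fails)
Total allowed: 6 of 7.

6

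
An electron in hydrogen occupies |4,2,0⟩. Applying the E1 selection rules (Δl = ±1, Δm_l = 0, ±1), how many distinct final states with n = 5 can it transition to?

E1 requires Δl = ±1, so l_f ∈ {1, 3}; with 0 ≤ l_f ≤ n_f−1 = 4, the allowed l_f values are {1, 3}.
For l_f = 1: m_f ∈ {m_i−1, m_i, m_i+1} ∩ [−1, 1] = {-1, 0, 1} → 3 states.
For l_f = 3: m_f ∈ {m_i−1, m_i, m_i+1} ∩ [−3, 3] = {-1, 0, 1} → 3 states.
Total: 6.

6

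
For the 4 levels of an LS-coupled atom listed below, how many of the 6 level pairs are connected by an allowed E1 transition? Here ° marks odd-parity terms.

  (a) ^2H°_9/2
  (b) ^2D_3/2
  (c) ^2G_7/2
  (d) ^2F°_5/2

(a)–(b): forbidden (ΔL, ΔJ).
(a)–(c): allowed.
(a)–(d): forbidden (parity, ΔL, ΔJ).
(b)–(c): forbidden (parity, ΔL, ΔJ).
(b)–(d): allowed.
(c)–(d): allowed.
Allowed pairs: 3 of 6.

3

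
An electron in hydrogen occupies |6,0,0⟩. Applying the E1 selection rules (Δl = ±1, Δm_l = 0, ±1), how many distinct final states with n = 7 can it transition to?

E1 requires Δl = ±1, so l_f ∈ {-1, 1}; with 0 ≤ l_f ≤ n_f−1 = 6, the allowed l_f values are {1}.
For l_f = 1: m_f ∈ {m_i−1, m_i, m_i+1} ∩ [−1, 1] = {-1, 0, 1} → 3 states.
Total: 3.

3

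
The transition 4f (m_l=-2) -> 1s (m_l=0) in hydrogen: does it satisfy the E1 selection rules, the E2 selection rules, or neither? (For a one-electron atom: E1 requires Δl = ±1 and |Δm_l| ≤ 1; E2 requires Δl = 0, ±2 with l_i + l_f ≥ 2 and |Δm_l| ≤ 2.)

Δl = 0 − 3 = -3; l_i + l_f = 3.
Δm_l = +2.
E1 (Δl = ±1, |Δm_l| ≤ 1): not satisfied.
E2 (Δl = 0,±2, l_i+l_f ≥ 2, |Δm_l| ≤ 2): not satisfied.

neither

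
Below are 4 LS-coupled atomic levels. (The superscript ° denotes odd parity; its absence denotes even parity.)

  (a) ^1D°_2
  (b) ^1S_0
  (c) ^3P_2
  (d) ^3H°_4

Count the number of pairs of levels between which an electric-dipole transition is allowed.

(a)–(b): forbidden (ΔL, ΔJ).
(a)–(c): forbidden (ΔS).
(a)–(d): forbidden (parity, ΔS, ΔL, ΔJ).
(b)–(c): forbidden (parity, ΔS, ΔJ).
(b)–(d): forbidden (ΔS, ΔL, ΔJ).
(c)–(d): forbidden (ΔL, ΔJ).
Allowed pairs: 0 of 6.

0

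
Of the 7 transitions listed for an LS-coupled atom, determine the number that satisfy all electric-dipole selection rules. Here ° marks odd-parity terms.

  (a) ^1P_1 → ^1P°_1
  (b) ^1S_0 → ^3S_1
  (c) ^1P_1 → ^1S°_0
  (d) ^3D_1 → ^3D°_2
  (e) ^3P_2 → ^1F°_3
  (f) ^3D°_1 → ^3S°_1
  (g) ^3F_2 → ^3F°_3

(a) allowed
(b) forbidden (parity, ΔS, ΔL fail)
(c) allowed
(d) allowed
(e) forbidden (ΔS, ΔL fail)
(f) forbidden (parity, ΔL fail)
(g) allowed
Total allowed: 4 of 7.

4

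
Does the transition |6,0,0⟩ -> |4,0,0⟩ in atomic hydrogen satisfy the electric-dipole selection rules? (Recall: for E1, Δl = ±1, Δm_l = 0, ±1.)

forbidden

Δl = 0 − 0 = +0; the E1 rule Δl = ±1 is violated.
m_l: 0 → 0 (Δm_l = +0). |Δm_l| ≤ 1 satisfied.
The transition is electric-dipole forbidden.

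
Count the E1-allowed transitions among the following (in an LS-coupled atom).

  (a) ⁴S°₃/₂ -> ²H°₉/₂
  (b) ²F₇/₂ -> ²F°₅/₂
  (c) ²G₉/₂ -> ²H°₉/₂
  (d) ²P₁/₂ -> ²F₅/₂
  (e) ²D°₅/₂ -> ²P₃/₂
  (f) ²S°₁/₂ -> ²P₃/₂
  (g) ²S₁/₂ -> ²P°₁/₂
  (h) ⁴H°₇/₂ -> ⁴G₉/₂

(a) forbidden (parity, ΔS, ΔL, ΔJ fail)
(b) allowed
(c) allowed
(d) forbidden (parity, ΔL, ΔJ fail)
(e) allowed
(f) allowed
(g) allowed
(h) allowed
Total allowed: 6 of 8.

6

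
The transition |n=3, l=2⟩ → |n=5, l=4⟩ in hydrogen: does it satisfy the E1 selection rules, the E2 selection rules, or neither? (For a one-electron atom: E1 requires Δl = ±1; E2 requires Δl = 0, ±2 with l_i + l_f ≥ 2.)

Δl = 4 − 2 = +2; l_i + l_f = 6.
E1 (Δl = ±1): not satisfied.
E2 (Δl = 0,±2, l_i+l_f ≥ 2): satisfied.

E2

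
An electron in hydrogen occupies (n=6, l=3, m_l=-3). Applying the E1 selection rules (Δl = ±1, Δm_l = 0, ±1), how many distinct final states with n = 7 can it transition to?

4

E1 requires Δl = ±1, so l_f ∈ {2, 4}; with 0 ≤ l_f ≤ n_f−1 = 6, the allowed l_f values are {2, 4}.
For l_f = 2: m_f ∈ {m_i−1, m_i, m_i+1} ∩ [−2, 2] = {-2} → 1 state.
For l_f = 4: m_f ∈ {m_i−1, m_i, m_i+1} ∩ [−4, 4] = {-4, -3, -2} → 3 states.
Total: 4.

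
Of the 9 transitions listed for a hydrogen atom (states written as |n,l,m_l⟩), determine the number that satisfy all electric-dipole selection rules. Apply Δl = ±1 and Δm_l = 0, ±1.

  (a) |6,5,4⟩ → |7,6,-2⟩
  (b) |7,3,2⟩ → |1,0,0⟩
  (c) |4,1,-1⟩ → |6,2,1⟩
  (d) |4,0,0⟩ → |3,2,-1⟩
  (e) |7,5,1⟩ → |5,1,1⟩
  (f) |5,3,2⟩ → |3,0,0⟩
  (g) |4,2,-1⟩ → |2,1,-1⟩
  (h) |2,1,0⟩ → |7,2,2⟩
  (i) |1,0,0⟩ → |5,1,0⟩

(a) forbidden — Δm_l = -6 (E1 requires Δm_l = 0, ±1)
(b) forbidden — Δl = -3 (E1 requires Δl = ±1); Δm_l = -2 (E1 requires Δm_l = 0, ±1)
(c) forbidden — Δm_l = +2 (E1 requires Δm_l = 0, ±1)
(d) forbidden — Δl = +2 (E1 requires Δl = ±1)
(e) forbidden — Δl = -4 (E1 requires Δl = ±1)
(f) forbidden — Δl = -3 (E1 requires Δl = ±1); Δm_l = -2 (E1 requires Δm_l = 0, ±1)
(g) allowed
(h) forbidden — Δm_l = +2 (E1 requires Δm_l = 0, ±1)
(i) allowed
Total allowed: 2 of 9.

2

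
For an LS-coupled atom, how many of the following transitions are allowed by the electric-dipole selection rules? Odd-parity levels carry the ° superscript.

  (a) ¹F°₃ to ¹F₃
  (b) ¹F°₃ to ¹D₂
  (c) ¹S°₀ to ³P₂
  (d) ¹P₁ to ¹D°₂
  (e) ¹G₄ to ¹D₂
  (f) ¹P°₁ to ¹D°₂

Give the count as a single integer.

(a) allowed
(b) allowed
(c) forbidden (ΔS, ΔJ fail)
(d) allowed
(e) forbidden (parity, ΔL, ΔJ fail)
(f) forbidden (parity fails)
Total allowed: 3 of 6.

3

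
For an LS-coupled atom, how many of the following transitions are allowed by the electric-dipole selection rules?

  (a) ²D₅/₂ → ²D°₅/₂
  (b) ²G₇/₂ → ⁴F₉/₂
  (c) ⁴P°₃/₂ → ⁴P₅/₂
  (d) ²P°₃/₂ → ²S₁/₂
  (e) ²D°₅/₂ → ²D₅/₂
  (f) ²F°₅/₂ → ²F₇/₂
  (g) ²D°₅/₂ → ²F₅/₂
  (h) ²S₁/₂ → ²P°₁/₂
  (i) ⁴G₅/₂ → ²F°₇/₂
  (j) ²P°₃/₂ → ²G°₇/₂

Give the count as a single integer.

7

(a) allowed
(b) forbidden (parity, ΔS fail)
(c) allowed
(d) allowed
(e) allowed
(f) allowed
(g) allowed
(h) allowed
(i) forbidden (ΔS fails)
(j) forbidden (parity, ΔL, ΔJ fail)
Total allowed: 7 of 10.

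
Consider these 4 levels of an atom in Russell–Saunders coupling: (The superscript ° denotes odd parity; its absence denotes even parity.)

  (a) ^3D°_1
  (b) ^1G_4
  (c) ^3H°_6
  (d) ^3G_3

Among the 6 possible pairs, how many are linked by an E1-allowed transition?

0

(a)–(b): forbidden (ΔS, ΔL, ΔJ).
(a)–(c): forbidden (parity, ΔL, ΔJ).
(a)–(d): forbidden (ΔL, ΔJ).
(b)–(c): forbidden (ΔS, ΔJ).
(b)–(d): forbidden (parity, ΔS).
(c)–(d): forbidden (ΔJ).
Allowed pairs: 0 of 6.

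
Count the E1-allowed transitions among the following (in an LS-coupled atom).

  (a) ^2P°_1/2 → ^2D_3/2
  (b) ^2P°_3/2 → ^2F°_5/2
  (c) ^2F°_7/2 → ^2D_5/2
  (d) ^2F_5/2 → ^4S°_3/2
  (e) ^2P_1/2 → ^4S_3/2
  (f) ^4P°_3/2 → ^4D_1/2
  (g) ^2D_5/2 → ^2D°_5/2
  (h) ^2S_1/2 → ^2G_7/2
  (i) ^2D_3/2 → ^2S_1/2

(a) allowed
(b) forbidden (parity, ΔL fail)
(c) allowed
(d) forbidden (ΔS, ΔL fail)
(e) forbidden (parity, ΔS fail)
(f) allowed
(g) allowed
(h) forbidden (parity, ΔL, ΔJ fail)
(i) forbidden (parity, ΔL fail)
Total allowed: 4 of 9.

4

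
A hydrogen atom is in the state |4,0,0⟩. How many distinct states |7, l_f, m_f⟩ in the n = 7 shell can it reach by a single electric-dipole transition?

3

E1 requires Δl = ±1, so l_f ∈ {-1, 1}; with 0 ≤ l_f ≤ n_f−1 = 6, the allowed l_f values are {1}.
For l_f = 1: m_f ∈ {m_i−1, m_i, m_i+1} ∩ [−1, 1] = {-1, 0, 1} → 3 states.
Total: 3.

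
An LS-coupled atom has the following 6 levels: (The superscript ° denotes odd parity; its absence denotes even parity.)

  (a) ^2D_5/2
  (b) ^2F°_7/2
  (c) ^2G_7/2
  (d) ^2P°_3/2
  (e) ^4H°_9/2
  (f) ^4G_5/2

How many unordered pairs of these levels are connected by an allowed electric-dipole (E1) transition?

(a)–(b): allowed.
(a)–(c): forbidden (parity, ΔL).
(a)–(d): allowed.
(a)–(e): forbidden (ΔS, ΔL, ΔJ).
(a)–(f): forbidden (parity, ΔS, ΔL).
(b)–(c): allowed.
(b)–(d): forbidden (parity, ΔL, ΔJ).
(b)–(e): forbidden (parity, ΔS, ΔL).
(b)–(f): forbidden (ΔS).
(c)–(d): forbidden (ΔL, ΔJ).
(c)–(e): forbidden (ΔS).
(c)–(f): forbidden (parity, ΔS).
(d)–(e): forbidden (parity, ΔS, ΔL, ΔJ).
(d)–(f): forbidden (ΔS, ΔL).
(e)–(f): forbidden (ΔJ).
Allowed pairs: 3 of 15.

3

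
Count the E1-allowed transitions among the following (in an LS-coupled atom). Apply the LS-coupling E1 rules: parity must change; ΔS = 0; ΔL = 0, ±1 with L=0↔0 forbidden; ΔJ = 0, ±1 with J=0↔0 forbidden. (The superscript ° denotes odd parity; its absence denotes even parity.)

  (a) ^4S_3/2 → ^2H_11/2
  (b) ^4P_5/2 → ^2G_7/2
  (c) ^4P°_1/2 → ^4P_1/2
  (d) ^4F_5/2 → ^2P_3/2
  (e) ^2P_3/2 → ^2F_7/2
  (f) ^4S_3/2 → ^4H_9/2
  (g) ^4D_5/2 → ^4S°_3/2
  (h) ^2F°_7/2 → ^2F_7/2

(a) forbidden (parity, ΔS, ΔL, ΔJ fail)
(b) forbidden (parity, ΔS, ΔL fail)
(c) allowed
(d) forbidden (parity, ΔS, ΔL fail)
(e) forbidden (parity, ΔL, ΔJ fail)
(f) forbidden (parity, ΔL, ΔJ fail)
(g) forbidden (ΔL fails)
(h) allowed
Total allowed: 2 of 8.

2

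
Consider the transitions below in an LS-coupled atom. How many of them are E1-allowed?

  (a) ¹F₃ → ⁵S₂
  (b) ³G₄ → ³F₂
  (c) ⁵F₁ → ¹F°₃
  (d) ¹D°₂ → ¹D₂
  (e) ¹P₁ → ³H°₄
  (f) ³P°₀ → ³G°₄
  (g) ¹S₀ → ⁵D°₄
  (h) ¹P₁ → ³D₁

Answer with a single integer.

1

(a) forbidden (parity, ΔS, ΔL fail)
(b) forbidden (parity, ΔJ fail)
(c) forbidden (ΔS, ΔJ fail)
(d) allowed
(e) forbidden (ΔS, ΔL, ΔJ fail)
(f) forbidden (parity, ΔL, ΔJ fail)
(g) forbidden (ΔS, ΔL, ΔJ fail)
(h) forbidden (parity, ΔS fail)
Total allowed: 1 of 8.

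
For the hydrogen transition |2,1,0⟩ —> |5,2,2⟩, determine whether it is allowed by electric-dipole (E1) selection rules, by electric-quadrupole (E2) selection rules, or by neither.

Δl = 2 − 1 = +1; l_i + l_f = 3.
Δm_l = +2.
E1 (Δl = ±1, |Δm_l| ≤ 1): not satisfied.
E2 (Δl = 0,±2, l_i+l_f ≥ 2, |Δm_l| ≤ 2): not satisfied.

neither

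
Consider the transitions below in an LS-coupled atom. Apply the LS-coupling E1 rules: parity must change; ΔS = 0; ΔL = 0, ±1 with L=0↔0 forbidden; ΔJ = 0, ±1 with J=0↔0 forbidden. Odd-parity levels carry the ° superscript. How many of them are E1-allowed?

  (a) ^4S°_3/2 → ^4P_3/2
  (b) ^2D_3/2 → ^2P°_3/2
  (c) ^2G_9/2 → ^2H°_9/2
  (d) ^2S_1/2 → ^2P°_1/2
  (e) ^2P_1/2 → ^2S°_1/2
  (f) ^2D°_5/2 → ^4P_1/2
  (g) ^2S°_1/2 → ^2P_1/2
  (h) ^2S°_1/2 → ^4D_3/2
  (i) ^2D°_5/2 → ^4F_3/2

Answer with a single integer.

6

(a) allowed
(b) allowed
(c) allowed
(d) allowed
(e) allowed
(f) forbidden (ΔS, ΔJ fail)
(g) allowed
(h) forbidden (ΔS, ΔL fail)
(i) forbidden (ΔS fails)
Total allowed: 6 of 9.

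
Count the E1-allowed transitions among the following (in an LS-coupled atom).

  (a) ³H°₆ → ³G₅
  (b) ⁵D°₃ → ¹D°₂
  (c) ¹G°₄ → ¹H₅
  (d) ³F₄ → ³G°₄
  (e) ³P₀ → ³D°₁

4

(a) allowed
(b) forbidden (parity, ΔS fail)
(c) allowed
(d) allowed
(e) allowed
Total allowed: 4 of 5.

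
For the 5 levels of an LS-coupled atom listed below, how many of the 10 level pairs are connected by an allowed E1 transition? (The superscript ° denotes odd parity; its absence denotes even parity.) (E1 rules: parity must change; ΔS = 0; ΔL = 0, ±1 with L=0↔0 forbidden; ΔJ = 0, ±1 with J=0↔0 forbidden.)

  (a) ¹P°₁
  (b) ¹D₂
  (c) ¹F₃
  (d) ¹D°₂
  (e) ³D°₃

3

(a)–(b): allowed.
(a)–(c): forbidden (ΔL, ΔJ).
(a)–(d): forbidden (parity).
(a)–(e): forbidden (parity, ΔS, ΔJ).
(b)–(c): forbidden (parity).
(b)–(d): allowed.
(b)–(e): forbidden (ΔS).
(c)–(d): allowed.
(c)–(e): forbidden (ΔS).
(d)–(e): forbidden (parity, ΔS).
Allowed pairs: 3 of 10.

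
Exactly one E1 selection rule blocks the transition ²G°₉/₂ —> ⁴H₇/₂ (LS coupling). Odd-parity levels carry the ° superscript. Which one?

Initial level: S=1/2, L=4, J=9/2, parity odd. Final level: S=3/2, L=5, J=7/2, parity even.
ΔS = 0: S: 1/2 → 3/2 — ✗.
ΔJ = 0, ±1 (not J=0↔0): J: 9/2 → 7/2, ΔJ = -1 — ✓.
Parity must change: odd → even — ✓.
ΔL = 0, ±1 (not L=0↔0): L: 4 → 5, ΔL = +1 — ✓.

the ΔS = 0 rule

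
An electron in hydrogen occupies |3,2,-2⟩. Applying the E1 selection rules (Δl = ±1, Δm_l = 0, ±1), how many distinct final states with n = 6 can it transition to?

4

E1 requires Δl = ±1, so l_f ∈ {1, 3}; with 0 ≤ l_f ≤ n_f−1 = 5, the allowed l_f values are {1, 3}.
For l_f = 1: m_f ∈ {m_i−1, m_i, m_i+1} ∩ [−1, 1] = {-1} → 1 state.
For l_f = 3: m_f ∈ {m_i−1, m_i, m_i+1} ∩ [−3, 3] = {-3, -2, -1} → 3 states.
Total: 4.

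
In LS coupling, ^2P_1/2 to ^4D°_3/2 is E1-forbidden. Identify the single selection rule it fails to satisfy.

Parity must change: even → odd — passes.
ΔS = 0: S: 1/2 → 3/2 — fails.
ΔL = 0, ±1 (not L=0↔0): L: 1 → 2, ΔL = +1 — passes.
ΔJ = 0, ±1 (not J=0↔0): J: 1/2 → 3/2, ΔJ = +1 — passes.

the ΔS = 0 rule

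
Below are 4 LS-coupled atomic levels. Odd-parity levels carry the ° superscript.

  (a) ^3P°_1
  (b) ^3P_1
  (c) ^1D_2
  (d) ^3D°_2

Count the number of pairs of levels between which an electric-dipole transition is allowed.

(a)–(b): allowed.
(a)–(c): forbidden (ΔS).
(a)–(d): forbidden (parity).
(b)–(c): forbidden (parity, ΔS).
(b)–(d): allowed.
(c)–(d): forbidden (ΔS).
Allowed pairs: 2 of 6.

2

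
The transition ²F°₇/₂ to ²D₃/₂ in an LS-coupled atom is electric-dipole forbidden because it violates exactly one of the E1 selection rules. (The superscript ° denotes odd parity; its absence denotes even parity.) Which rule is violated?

Initial level: S=1/2, L=3, J=7/2, parity odd. Final level: S=1/2, L=2, J=3/2, parity even.
ΔJ = 0, ±1 (not J=0↔0): J: 7/2 → 3/2, ΔJ = -2 — violated.
ΔS = 0: S: 1/2 → 1/2 — satisfied.
Parity must change: odd → even — satisfied.
ΔL = 0, ±1 (not L=0↔0): L: 3 → 2, ΔL = -1 — satisfied.

the ΔJ = 0, ±1 rule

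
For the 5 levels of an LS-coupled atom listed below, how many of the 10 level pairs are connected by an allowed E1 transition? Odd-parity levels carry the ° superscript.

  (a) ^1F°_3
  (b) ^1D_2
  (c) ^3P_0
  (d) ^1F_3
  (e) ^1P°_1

3

(a)–(b): allowed.
(a)–(c): forbidden (ΔS, ΔL, ΔJ).
(a)–(d): allowed.
(a)–(e): forbidden (parity, ΔL, ΔJ).
(b)–(c): forbidden (parity, ΔS, ΔJ).
(b)–(d): forbidden (parity).
(b)–(e): allowed.
(c)–(d): forbidden (parity, ΔS, ΔL, ΔJ).
(c)–(e): forbidden (ΔS).
(d)–(e): forbidden (ΔL, ΔJ).
Allowed pairs: 3 of 10.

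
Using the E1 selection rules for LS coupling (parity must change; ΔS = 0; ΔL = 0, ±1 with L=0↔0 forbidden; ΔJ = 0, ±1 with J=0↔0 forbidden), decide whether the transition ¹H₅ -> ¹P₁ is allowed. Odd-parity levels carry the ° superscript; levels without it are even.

Parity must change: even → even — fails.
ΔS = 0: S: 0 → 0 — passes.
ΔL = 0, ±1 (not L=0↔0): L: 5 → 1, ΔL = -4 — fails.
ΔJ = 0, ±1 (not J=0↔0): J: 5 → 1, ΔJ = -4 — fails.
Rule(s) violated: parity, ΔL, ΔJ.

forbidden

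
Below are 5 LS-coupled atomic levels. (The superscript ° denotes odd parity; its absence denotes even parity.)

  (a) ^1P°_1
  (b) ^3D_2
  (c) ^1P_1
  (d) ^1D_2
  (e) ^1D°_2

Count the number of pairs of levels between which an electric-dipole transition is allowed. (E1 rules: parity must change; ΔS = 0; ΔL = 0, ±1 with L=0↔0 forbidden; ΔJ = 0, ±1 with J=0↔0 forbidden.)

(a)–(b): forbidden (ΔS).
(a)–(c): allowed.
(a)–(d): allowed.
(a)–(e): forbidden (parity).
(b)–(c): forbidden (parity, ΔS).
(b)–(d): forbidden (parity, ΔS).
(b)–(e): forbidden (ΔS).
(c)–(d): forbidden (parity).
(c)–(e): allowed.
(d)–(e): allowed.
Allowed pairs: 4 of 10.

4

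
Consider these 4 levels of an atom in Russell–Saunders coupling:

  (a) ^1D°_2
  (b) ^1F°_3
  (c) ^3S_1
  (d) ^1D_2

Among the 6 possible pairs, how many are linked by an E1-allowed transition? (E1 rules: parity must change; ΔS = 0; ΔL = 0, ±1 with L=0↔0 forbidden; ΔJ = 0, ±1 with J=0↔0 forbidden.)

(a)–(b): forbidden (parity).
(a)–(c): forbidden (ΔS, ΔL).
(a)–(d): allowed.
(b)–(c): forbidden (ΔS, ΔL, ΔJ).
(b)–(d): allowed.
(c)–(d): forbidden (parity, ΔS, ΔL).
Allowed pairs: 2 of 6.

2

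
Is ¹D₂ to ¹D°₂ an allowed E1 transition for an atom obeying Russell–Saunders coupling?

Initial level: S=0, L=2, J=2, parity even. Final level: S=0, L=2, J=2, parity odd.
ΔJ = 0, ±1 (not J=0↔0): J: 2 → 2, ΔJ = +0 — ok.
ΔS = 0: S: 0 → 0 — ok.
Parity must change: even → odd — ok.
ΔL = 0, ±1 (not L=0↔0): L: 2 → 2, ΔL = +0 — ok.
All four E1 rules are satisfied.

allowed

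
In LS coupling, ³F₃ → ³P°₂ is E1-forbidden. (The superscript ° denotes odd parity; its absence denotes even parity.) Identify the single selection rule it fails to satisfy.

Parity must change: even → odd — passes.
ΔS = 0: S: 1 → 1 — passes.
ΔL = 0, ±1 (not L=0↔0): L: 3 → 1, ΔL = -2 — fails.
ΔJ = 0, ±1 (not J=0↔0): J: 3 → 2, ΔJ = -1 — passes.

the ΔL = 0, ±1 rule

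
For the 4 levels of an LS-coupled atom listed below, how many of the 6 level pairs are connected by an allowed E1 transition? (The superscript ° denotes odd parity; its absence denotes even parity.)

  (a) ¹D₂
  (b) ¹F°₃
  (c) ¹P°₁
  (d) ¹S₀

3

(a)–(b): allowed.
(a)–(c): allowed.
(a)–(d): forbidden (parity, ΔL, ΔJ).
(b)–(c): forbidden (parity, ΔL, ΔJ).
(b)–(d): forbidden (ΔL, ΔJ).
(c)–(d): allowed.
Allowed pairs: 3 of 6.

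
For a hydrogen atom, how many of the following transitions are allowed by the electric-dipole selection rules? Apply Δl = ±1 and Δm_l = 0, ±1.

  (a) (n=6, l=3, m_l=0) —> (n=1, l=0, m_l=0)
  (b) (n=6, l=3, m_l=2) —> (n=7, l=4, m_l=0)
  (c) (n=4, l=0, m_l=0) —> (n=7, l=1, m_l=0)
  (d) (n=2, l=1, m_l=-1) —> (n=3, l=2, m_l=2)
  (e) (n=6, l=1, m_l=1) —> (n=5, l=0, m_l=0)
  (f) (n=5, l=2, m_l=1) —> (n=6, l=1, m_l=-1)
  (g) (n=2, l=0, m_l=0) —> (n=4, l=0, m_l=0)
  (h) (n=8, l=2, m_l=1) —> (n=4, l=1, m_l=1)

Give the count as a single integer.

3

(a) forbidden — Δl = -3 (E1 requires Δl = ±1)
(b) forbidden — Δm_l = -2 (E1 requires Δm_l = 0, ±1)
(c) allowed
(d) forbidden — Δm_l = +3 (E1 requires Δm_l = 0, ±1)
(e) allowed
(f) forbidden — Δm_l = -2 (E1 requires Δm_l = 0, ±1)
(g) forbidden — Δl = +0 (E1 requires Δl = ±1)
(h) allowed
Total allowed: 3 of 8.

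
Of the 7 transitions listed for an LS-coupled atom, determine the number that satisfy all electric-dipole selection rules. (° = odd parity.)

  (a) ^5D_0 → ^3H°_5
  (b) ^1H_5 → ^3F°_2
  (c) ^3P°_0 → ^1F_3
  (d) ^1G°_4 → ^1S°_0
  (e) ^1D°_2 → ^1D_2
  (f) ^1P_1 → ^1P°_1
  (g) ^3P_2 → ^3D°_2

3

(a) forbidden (ΔS, ΔL, ΔJ fail)
(b) forbidden (ΔS, ΔL, ΔJ fail)
(c) forbidden (ΔS, ΔL, ΔJ fail)
(d) forbidden (parity, ΔL, ΔJ fail)
(e) allowed
(f) allowed
(g) allowed
Total allowed: 3 of 7.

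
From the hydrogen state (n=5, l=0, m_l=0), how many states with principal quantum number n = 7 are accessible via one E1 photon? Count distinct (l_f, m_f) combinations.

E1 requires Δl = ±1, so l_f ∈ {-1, 1}; with 0 ≤ l_f ≤ n_f−1 = 6, the allowed l_f values are {1}.
For l_f = 1: m_f ∈ {m_i−1, m_i, m_i+1} ∩ [−1, 1] = {-1, 0, 1} → 3 states.
Total: 3.

3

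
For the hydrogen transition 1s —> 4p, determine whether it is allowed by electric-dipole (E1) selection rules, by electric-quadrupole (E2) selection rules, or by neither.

Δl = 1 − 0 = +1; l_i + l_f = 1.
E1 (Δl = ±1): satisfied.
E2 (Δl = 0,±2, l_i+l_f ≥ 2): not satisfied.

E1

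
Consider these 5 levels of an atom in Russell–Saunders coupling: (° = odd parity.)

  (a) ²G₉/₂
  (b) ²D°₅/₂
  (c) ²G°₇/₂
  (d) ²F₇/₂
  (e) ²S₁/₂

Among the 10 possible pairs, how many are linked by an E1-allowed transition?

(a)–(b): forbidden (ΔL, ΔJ).
(a)–(c): allowed.
(a)–(d): forbidden (parity).
(a)–(e): forbidden (parity, ΔL, ΔJ).
(b)–(c): forbidden (parity, ΔL).
(b)–(d): allowed.
(b)–(e): forbidden (ΔL, ΔJ).
(c)–(d): allowed.
(c)–(e): forbidden (ΔL, ΔJ).
(d)–(e): forbidden (parity, ΔL, ΔJ).
Allowed pairs: 3 of 10.

3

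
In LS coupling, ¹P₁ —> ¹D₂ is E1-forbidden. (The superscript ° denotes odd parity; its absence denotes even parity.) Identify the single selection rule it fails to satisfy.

Parity must change: even → even — fails.
ΔS = 0: S: 0 → 0 — ok.
ΔL = 0, ±1 (not L=0↔0): L: 1 → 2, ΔL = +1 — ok.
ΔJ = 0, ±1 (not J=0↔0): J: 1 → 2, ΔJ = +1 — ok.

parity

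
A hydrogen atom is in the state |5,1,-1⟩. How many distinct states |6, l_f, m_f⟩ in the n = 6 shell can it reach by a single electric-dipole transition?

E1 requires Δl = ±1, so l_f ∈ {0, 2}; with 0 ≤ l_f ≤ n_f−1 = 5, the allowed l_f values are {0, 2}.
For l_f = 0: m_f ∈ {m_i−1, m_i, m_i+1} ∩ [−0, 0] = {0} → 1 state.
For l_f = 2: m_f ∈ {m_i−1, m_i, m_i+1} ∩ [−2, 2] = {-2, -1, 0} → 3 states.
Total: 4.

4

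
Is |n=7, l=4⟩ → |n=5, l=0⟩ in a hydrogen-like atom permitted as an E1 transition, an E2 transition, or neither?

neither

Δl = 0 − 4 = -4; l_i + l_f = 4.
E1 (Δl = ±1): not satisfied.
E2 (Δl = 0,±2, l_i+l_f ≥ 2): not satisfied.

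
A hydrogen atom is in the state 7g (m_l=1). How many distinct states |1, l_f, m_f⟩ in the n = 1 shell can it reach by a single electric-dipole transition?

E1 requires l_f ∈ {3, 5}, but neither lies in [0, 0], so no final state is reachable.
Total: 0.

0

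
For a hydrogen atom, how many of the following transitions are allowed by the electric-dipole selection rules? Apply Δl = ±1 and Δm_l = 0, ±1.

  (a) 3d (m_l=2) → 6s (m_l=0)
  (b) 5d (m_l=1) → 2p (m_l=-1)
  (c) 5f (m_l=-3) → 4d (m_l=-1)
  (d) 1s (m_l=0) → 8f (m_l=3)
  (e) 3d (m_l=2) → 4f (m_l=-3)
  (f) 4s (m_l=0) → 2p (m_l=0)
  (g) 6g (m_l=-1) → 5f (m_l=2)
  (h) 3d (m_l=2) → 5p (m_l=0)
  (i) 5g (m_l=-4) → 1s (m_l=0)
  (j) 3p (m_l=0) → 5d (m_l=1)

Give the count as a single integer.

2

(a) forbidden — Δl = -2 (E1 requires Δl = ±1); Δm_l = -2 (E1 requires Δm_l = 0, ±1)
(b) forbidden — Δm_l = -2 (E1 requires Δm_l = 0, ±1)
(c) forbidden — Δm_l = +2 (E1 requires Δm_l = 0, ±1)
(d) forbidden — Δl = +3 (E1 requires Δl = ±1); Δm_l = +3 (E1 requires Δm_l = 0, ±1)
(e) forbidden — Δm_l = -5 (E1 requires Δm_l = 0, ±1)
(f) allowed
(g) forbidden — Δm_l = +3 (E1 requires Δm_l = 0, ±1)
(h) forbidden — Δm_l = -2 (E1 requires Δm_l = 0, ±1)
(i) forbidden — Δl = -4 (E1 requires Δl = ±1); Δm_l = +4 (E1 requires Δm_l = 0, ±1)
(j) allowed
Total allowed: 2 of 10.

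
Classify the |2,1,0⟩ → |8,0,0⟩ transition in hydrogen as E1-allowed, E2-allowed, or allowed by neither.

Δl = 0 − 1 = -1; l_i + l_f = 1.
Δm_l = +0.
E1 (Δl = ±1, |Δm_l| ≤ 1): satisfied.
E2 (Δl = 0,±2, l_i+l_f ≥ 2, |Δm_l| ≤ 2): not satisfied.

E1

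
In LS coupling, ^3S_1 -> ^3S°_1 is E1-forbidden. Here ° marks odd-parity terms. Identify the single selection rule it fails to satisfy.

the L=0 ↔ L=0 exclusion

Parity must change: even → odd — satisfied.
ΔS = 0: S: 1 → 1 — satisfied.
ΔL = 0, ±1 (not L=0↔0): L: 0 → 0, ΔL = +0 — violated.
ΔJ = 0, ±1 (not J=0↔0): J: 1 → 1, ΔJ = +0 — satisfied.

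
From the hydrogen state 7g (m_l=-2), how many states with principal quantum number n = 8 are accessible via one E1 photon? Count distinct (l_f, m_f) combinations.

E1 requires Δl = ±1, so l_f ∈ {3, 5}; with 0 ≤ l_f ≤ n_f−1 = 7, the allowed l_f values are {3, 5}.
For l_f = 3: m_f ∈ {m_i−1, m_i, m_i+1} ∩ [−3, 3] = {-3, -2, -1} → 3 states.
For l_f = 5: m_f ∈ {m_i−1, m_i, m_i+1} ∩ [−5, 5] = {-3, -2, -1} → 3 states.
Total: 6.

6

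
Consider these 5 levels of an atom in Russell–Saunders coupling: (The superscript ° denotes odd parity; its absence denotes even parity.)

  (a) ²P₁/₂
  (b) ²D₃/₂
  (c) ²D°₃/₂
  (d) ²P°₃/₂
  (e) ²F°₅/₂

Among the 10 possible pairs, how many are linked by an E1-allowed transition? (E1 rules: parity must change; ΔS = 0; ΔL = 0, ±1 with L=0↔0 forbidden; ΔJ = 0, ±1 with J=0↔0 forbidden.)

(a)–(b): forbidden (parity).
(a)–(c): allowed.
(a)–(d): allowed.
(a)–(e): forbidden (ΔL, ΔJ).
(b)–(c): allowed.
(b)–(d): allowed.
(b)–(e): allowed.
(c)–(d): forbidden (parity).
(c)–(e): forbidden (parity).
(d)–(e): forbidden (parity, ΔL).
Allowed pairs: 5 of 10.

5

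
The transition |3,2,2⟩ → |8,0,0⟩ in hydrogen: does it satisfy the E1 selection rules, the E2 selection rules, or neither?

E2

Δl = 0 − 2 = -2; l_i + l_f = 2.
Δm_l = -2.
E1 (Δl = ±1, |Δm_l| ≤ 1): not satisfied.
E2 (Δl = 0,±2, l_i+l_f ≥ 2, |Δm_l| ≤ 2): satisfied.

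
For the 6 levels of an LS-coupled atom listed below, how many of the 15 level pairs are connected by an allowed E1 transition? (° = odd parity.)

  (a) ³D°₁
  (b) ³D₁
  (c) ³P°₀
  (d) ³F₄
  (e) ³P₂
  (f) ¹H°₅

3

(a)–(b): allowed.
(a)–(c): forbidden (parity).
(a)–(d): forbidden (ΔJ).
(a)–(e): allowed.
(a)–(f): forbidden (parity, ΔS, ΔL, ΔJ).
(b)–(c): allowed.
(b)–(d): forbidden (parity, ΔJ).
(b)–(e): forbidden (parity).
(b)–(f): forbidden (ΔS, ΔL, ΔJ).
(c)–(d): forbidden (ΔL, ΔJ).
(c)–(e): forbidden (ΔJ).
(c)–(f): forbidden (parity, ΔS, ΔL, ΔJ).
(d)–(e): forbidden (parity, ΔL, ΔJ).
(d)–(f): forbidden (ΔS, ΔL).
(e)–(f): forbidden (ΔS, ΔL, ΔJ).
Allowed pairs: 3 of 15.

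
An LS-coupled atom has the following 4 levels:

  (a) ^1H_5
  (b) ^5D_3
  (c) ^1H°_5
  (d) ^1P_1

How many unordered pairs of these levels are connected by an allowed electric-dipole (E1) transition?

1

(a)–(b): forbidden (parity, ΔS, ΔL, ΔJ).
(a)–(c): allowed.
(a)–(d): forbidden (parity, ΔL, ΔJ).
(b)–(c): forbidden (ΔS, ΔL, ΔJ).
(b)–(d): forbidden (parity, ΔS, ΔJ).
(c)–(d): forbidden (ΔL, ΔJ).
Allowed pairs: 1 of 6.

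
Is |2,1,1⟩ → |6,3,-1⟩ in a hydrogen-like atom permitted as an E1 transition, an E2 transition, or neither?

Δl = 3 − 1 = +2; l_i + l_f = 4.
Δm_l = -2.
E1 (Δl = ±1, |Δm_l| ≤ 1): not satisfied.
E2 (Δl = 0,±2, l_i+l_f ≥ 2, |Δm_l| ≤ 2): satisfied.

E2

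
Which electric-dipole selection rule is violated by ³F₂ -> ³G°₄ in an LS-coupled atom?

Parity must change: even → odd — ok.
ΔS = 0: S: 1 → 1 — ok.
ΔL = 0, ±1 (not L=0↔0): L: 3 → 4, ΔL = +1 — ok.
ΔJ = 0, ±1 (not J=0↔0): J: 2 → 4, ΔJ = +2 — fails.

the ΔJ = 0, ±1 rule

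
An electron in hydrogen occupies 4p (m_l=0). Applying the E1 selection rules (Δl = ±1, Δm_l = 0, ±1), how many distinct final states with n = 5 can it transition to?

4

E1 requires Δl = ±1, so l_f ∈ {0, 2}; with 0 ≤ l_f ≤ n_f−1 = 4, the allowed l_f values are {0, 2}.
For l_f = 0: m_f ∈ {m_i−1, m_i, m_i+1} ∩ [−0, 0] = {0} → 1 state.
For l_f = 2: m_f ∈ {m_i−1, m_i, m_i+1} ∩ [−2, 2] = {-1, 0, 1} → 3 states.
Total: 4.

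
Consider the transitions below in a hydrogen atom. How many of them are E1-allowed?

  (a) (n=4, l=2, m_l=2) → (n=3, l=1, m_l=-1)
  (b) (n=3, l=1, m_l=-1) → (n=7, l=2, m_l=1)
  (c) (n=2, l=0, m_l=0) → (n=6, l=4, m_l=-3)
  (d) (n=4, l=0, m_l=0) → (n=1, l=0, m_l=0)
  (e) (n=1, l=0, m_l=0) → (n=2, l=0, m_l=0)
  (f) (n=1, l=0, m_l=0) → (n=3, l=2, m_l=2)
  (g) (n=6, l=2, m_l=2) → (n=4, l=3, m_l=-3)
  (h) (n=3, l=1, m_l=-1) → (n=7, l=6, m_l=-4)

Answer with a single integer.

(a) forbidden — Δm_l = -3 (E1 requires Δm_l = 0, ±1)
(b) forbidden — Δm_l = +2 (E1 requires Δm_l = 0, ±1)
(c) forbidden — Δl = +4 (E1 requires Δl = ±1); Δm_l = -3 (E1 requires Δm_l = 0, ±1)
(d) forbidden — Δl = +0 (E1 requires Δl = ±1)
(e) forbidden — Δl = +0 (E1 requires Δl = ±1)
(f) forbidden — Δl = +2 (E1 requires Δl = ±1); Δm_l = +2 (E1 requires Δm_l = 0, ±1)
(g) forbidden — Δm_l = -5 (E1 requires Δm_l = 0, ±1)
(h) forbidden — Δl = +5 (E1 requires Δl = ±1); Δm_l = -3 (E1 requires Δm_l = 0, ±1)
Total allowed: 0 of 8.

0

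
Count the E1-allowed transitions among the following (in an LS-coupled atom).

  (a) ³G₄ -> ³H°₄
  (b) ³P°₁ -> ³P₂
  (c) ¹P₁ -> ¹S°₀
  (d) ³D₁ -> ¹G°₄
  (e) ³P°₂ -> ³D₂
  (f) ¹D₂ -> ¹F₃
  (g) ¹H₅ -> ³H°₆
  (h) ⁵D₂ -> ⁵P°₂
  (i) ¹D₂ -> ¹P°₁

6

(a) allowed
(b) allowed
(c) allowed
(d) forbidden (ΔS, ΔL, ΔJ fail)
(e) allowed
(f) forbidden (parity fails)
(g) forbidden (ΔS fails)
(h) allowed
(i) allowed
Total allowed: 6 of 9.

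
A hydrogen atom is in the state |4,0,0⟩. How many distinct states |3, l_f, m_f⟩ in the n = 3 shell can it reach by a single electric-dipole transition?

E1 requires Δl = ±1, so l_f ∈ {-1, 1}; with 0 ≤ l_f ≤ n_f−1 = 2, the allowed l_f values are {1}.
For l_f = 1: m_f ∈ {m_i−1, m_i, m_i+1} ∩ [−1, 1] = {-1, 0, 1} → 3 states.
Total: 3.

3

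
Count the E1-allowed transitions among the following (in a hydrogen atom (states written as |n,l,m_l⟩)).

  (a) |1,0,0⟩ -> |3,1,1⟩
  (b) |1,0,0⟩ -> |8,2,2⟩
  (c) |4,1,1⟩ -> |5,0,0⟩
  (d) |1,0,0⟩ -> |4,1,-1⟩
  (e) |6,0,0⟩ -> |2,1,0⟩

(a) allowed
(b) forbidden — Δl = +2 (E1 requires Δl = ±1); Δm_l = +2 (E1 requires Δm_l = 0, ±1)
(c) allowed
(d) allowed
(e) allowed
Total allowed: 4 of 5.

4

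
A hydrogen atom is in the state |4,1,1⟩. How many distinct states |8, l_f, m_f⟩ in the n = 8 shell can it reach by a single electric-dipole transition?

E1 requires Δl = ±1, so l_f ∈ {0, 2}; with 0 ≤ l_f ≤ n_f−1 = 7, the allowed l_f values are {0, 2}.
For l_f = 0: m_f ∈ {m_i−1, m_i, m_i+1} ∩ [−0, 0] = {0} → 1 state.
For l_f = 2: m_f ∈ {m_i−1, m_i, m_i+1} ∩ [−2, 2] = {0, 1, 2} → 3 states.
Total: 4.

4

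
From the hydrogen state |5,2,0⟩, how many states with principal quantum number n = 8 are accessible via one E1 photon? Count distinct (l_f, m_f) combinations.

6

E1 requires Δl = ±1, so l_f ∈ {1, 3}; with 0 ≤ l_f ≤ n_f−1 = 7, the allowed l_f values are {1, 3}.
For l_f = 1: m_f ∈ {m_i−1, m_i, m_i+1} ∩ [−1, 1] = {-1, 0, 1} → 3 states.
For l_f = 3: m_f ∈ {m_i−1, m_i, m_i+1} ∩ [−3, 3] = {-1, 0, 1} → 3 states.
Total: 6.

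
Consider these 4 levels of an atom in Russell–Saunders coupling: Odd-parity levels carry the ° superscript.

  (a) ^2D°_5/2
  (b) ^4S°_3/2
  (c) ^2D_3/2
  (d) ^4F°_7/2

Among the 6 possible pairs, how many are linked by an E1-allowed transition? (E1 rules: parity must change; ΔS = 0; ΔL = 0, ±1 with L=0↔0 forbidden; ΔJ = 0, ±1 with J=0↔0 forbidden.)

(a)–(b): forbidden (parity, ΔS, ΔL).
(a)–(c): allowed.
(a)–(d): forbidden (parity, ΔS).
(b)–(c): forbidden (ΔS, ΔL).
(b)–(d): forbidden (parity, ΔL, ΔJ).
(c)–(d): forbidden (ΔS, ΔJ).
Allowed pairs: 1 of 6.

1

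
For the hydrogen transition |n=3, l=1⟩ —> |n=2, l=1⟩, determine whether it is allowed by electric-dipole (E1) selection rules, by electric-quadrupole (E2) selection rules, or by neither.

Δl = 1 − 1 = +0; l_i + l_f = 2.
E1 (Δl = ±1): not satisfied.
E2 (Δl = 0,±2, l_i+l_f ≥ 2): satisfied.

E2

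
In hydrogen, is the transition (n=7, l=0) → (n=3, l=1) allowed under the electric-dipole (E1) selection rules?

l: 0 → 1 (Δl = +1). Δl = ±1 ok.
All E1 selection rules are satisfied.

allowed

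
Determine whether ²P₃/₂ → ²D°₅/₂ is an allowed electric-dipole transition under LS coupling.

allowed

ΔJ = 0, ±1 (not J=0↔0): J: 3/2 → 5/2, ΔJ = +1 — ok.
Parity must change: even → odd — ok.
ΔS = 0: S: 1/2 → 1/2 — ok.
ΔL = 0, ±1 (not L=0↔0): L: 1 → 2, ΔL = +1 — ok.
All four E1 rules are satisfied.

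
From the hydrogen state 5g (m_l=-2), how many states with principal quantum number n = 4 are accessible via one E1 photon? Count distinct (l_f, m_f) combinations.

E1 requires Δl = ±1, so l_f ∈ {3, 5}; with 0 ≤ l_f ≤ n_f−1 = 3, the allowed l_f values are {3}.
For l_f = 3: m_f ∈ {m_i−1, m_i, m_i+1} ∩ [−3, 3] = {-3, -2, -1} → 3 states.
Total: 3.

3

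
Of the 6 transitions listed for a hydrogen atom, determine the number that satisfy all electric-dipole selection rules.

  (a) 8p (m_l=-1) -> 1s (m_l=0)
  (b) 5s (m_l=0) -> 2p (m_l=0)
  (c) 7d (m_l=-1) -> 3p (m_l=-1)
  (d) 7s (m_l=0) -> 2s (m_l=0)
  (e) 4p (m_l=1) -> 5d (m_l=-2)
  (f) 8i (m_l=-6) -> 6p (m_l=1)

(a) allowed
(b) allowed
(c) allowed
(d) forbidden — Δl = +0 (E1 requires Δl = ±1)
(e) forbidden — Δm_l = -3 (E1 requires Δm_l = 0, ±1)
(f) forbidden — Δl = -5 (E1 requires Δl = ±1); Δm_l = +7 (E1 requires Δm_l = 0, ±1)
Total allowed: 3 of 6.

3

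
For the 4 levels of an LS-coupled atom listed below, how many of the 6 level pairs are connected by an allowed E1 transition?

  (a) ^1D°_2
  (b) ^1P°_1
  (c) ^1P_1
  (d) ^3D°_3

(a)–(b): forbidden (parity).
(a)–(c): allowed.
(a)–(d): forbidden (parity, ΔS).
(b)–(c): allowed.
(b)–(d): forbidden (parity, ΔS, ΔJ).
(c)–(d): forbidden (ΔS, ΔJ).
Allowed pairs: 2 of 6.

2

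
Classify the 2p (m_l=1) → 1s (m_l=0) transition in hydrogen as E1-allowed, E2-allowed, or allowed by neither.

E1

Δl = 0 − 1 = -1; l_i + l_f = 1.
Δm_l = -1.
E1 (Δl = ±1, |Δm_l| ≤ 1): satisfied.
E2 (Δl = 0,±2, l_i+l_f ≥ 2, |Δm_l| ≤ 2): not satisfied.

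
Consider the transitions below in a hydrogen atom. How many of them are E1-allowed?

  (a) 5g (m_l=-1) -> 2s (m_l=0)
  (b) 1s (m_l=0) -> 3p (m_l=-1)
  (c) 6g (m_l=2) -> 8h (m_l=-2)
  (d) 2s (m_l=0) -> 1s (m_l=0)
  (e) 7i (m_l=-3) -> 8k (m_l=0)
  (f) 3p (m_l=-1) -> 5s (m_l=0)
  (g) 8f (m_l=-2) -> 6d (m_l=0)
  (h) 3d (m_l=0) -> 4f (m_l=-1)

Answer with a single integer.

(a) forbidden — Δl = -4 (E1 requires Δl = ±1)
(b) allowed
(c) forbidden — Δm_l = -4 (E1 requires Δm_l = 0, ±1)
(d) forbidden — Δl = +0 (E1 requires Δl = ±1)
(e) forbidden — Δm_l = +3 (E1 requires Δm_l = 0, ±1)
(f) allowed
(g) forbidden — Δm_l = +2 (E1 requires Δm_l = 0, ±1)
(h) allowed
Total allowed: 3 of 8.

3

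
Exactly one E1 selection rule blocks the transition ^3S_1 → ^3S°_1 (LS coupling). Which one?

Initial level: S=1, L=0, J=1, parity even. Final level: S=1, L=0, J=1, parity odd.
Parity must change: even → odd — passes.
ΔS = 0: S: 1 → 1 — passes.
ΔL = 0, ±1 (not L=0↔0): L: 0 → 0, ΔL = +0 — fails.
ΔJ = 0, ±1 (not J=0↔0): J: 1 → 1, ΔJ = +0 — passes.

the L=0 ↔ L=0 exclusion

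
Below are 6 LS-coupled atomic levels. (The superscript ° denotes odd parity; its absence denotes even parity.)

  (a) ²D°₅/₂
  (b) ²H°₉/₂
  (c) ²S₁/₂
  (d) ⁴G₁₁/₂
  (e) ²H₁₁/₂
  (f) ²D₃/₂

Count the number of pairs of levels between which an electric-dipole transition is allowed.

(a)–(b): forbidden (parity, ΔL, ΔJ).
(a)–(c): forbidden (ΔL, ΔJ).
(a)–(d): forbidden (ΔS, ΔL, ΔJ).
(a)–(e): forbidden (ΔL, ΔJ).
(a)–(f): allowed.
(b)–(c): forbidden (ΔL, ΔJ).
(b)–(d): forbidden (ΔS).
(b)–(e): allowed.
(b)–(f): forbidden (ΔL, ΔJ).
(c)–(d): forbidden (parity, ΔS, ΔL, ΔJ).
(c)–(e): forbidden (parity, ΔL, ΔJ).
(c)–(f): forbidden (parity, ΔL).
(d)–(e): forbidden (parity, ΔS).
(d)–(f): forbidden (parity, ΔS, ΔL, ΔJ).
(e)–(f): forbidden (parity, ΔL, ΔJ).
Allowed pairs: 2 of 15.

2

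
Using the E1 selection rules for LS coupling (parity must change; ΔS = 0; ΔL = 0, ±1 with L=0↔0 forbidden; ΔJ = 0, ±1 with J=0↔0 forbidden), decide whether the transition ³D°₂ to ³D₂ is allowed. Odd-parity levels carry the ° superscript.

allowed

Parity must change: odd → even — ok.
ΔS = 0: S: 1 → 1 — ok.
ΔL = 0, ±1 (not L=0↔0): L: 2 → 2, ΔL = +0 — ok.
ΔJ = 0, ±1 (not J=0↔0): J: 2 → 2, ΔJ = +0 — ok.
All four E1 rules are satisfied.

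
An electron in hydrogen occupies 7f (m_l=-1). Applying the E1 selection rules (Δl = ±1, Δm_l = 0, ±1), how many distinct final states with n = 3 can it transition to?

3

E1 requires Δl = ±1, so l_f ∈ {2, 4}; with 0 ≤ l_f ≤ n_f−1 = 2, the allowed l_f values are {2}.
For l_f = 2: m_f ∈ {m_i−1, m_i, m_i+1} ∩ [−2, 2] = {-2, -1, 0} → 3 states.
Total: 3.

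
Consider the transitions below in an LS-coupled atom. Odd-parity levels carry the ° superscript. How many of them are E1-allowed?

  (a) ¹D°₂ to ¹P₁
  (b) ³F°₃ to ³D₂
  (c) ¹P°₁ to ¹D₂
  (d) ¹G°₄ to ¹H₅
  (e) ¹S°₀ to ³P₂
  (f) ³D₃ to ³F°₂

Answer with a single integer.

5

(a) allowed
(b) allowed
(c) allowed
(d) allowed
(e) forbidden (ΔS, ΔJ fail)
(f) allowed
Total allowed: 5 of 6.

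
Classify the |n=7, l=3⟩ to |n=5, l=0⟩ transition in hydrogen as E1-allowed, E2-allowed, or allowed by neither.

Δl = 0 − 3 = -3; l_i + l_f = 3.
E1 (Δl = ±1): not satisfied.
E2 (Δl = 0,±2, l_i+l_f ≥ 2): not satisfied.

neither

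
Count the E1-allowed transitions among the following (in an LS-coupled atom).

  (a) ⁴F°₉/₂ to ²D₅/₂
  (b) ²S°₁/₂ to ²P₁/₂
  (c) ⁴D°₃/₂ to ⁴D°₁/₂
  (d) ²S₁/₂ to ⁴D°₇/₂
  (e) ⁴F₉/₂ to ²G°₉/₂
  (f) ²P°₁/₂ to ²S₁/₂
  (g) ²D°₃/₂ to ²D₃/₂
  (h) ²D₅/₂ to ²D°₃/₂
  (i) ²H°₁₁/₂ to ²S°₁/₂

4

(a) forbidden (ΔS, ΔJ fail)
(b) allowed
(c) forbidden (parity fails)
(d) forbidden (ΔS, ΔL, ΔJ fail)
(e) forbidden (ΔS fails)
(f) allowed
(g) allowed
(h) allowed
(i) forbidden (parity, ΔL, ΔJ fail)
Total allowed: 4 of 9.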